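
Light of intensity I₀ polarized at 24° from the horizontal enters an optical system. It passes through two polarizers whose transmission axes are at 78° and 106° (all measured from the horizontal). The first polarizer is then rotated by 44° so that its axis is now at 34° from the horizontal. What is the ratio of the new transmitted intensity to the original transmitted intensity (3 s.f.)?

I_new/I_old ≈ 0.344

Before rotation:
I₁ = I₀ cos²(78° − 24°) = I₀ cos²(54°) = 0.3455 I₀.
I₂ = I₁ cos²(106° − 78°) = 0.3455 I₀ · cos²(28°) = 0.2693 I₀.
After rotation:
I₁ = I₀ cos²(34° − 24°) = I₀ cos²(10°) = 0.9698 I₀.
I₂ = I₁ cos²(106° − 34°) = 0.9698 I₀ · cos²(72°) = 0.09261 I₀.
Ratio = 0.09261 / 0.2693 = 0.3438.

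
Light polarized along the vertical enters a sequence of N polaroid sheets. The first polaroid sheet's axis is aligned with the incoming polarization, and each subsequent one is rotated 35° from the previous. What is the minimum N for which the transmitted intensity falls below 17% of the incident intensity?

N = 6

First polarizer is aligned with the polarization: full transmission.
Each further stage multiplies by cos²(35°) = 0.671.
After N polarizers: T = 0.671^(N−1). Require T < 0.17 ⇒ N−1 > ln(0.17)/ln(0.671) = 4.44, so N−1 ≥ 5 and N = 6.
Check: N=6 gives T = 0.136 < 0.17; N=5 gives T = 0.2027.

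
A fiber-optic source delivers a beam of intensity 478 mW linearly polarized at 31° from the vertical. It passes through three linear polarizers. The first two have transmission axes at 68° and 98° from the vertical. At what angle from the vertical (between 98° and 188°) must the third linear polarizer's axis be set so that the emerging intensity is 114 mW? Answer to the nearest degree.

I₁ = I₀ cos²(68° − 31°) = I₀ cos²(37°) = 0.6378 I₀.
I₂ = I₁ cos²(98° − 68°) = 0.6378 I₀ · cos²(30°) = 0.4784 I₀.
Target fraction: 114 / 478 mW = 0.2385 of I₀.
Need I₃/I₀ = 0.2385, so cos²(θ − 98°) = 0.2385 / 0.4784 = 0.4986.
θ − 98° = arccos(√0.4986) = 45.1°, giving θ ≈ 98 + 45.1 = 143.1°.

θ ≈ 143°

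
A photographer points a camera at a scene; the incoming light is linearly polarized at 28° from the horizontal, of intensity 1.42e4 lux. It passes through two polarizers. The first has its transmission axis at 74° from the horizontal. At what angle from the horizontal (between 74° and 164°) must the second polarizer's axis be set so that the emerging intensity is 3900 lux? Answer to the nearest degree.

By Malus's law, I₁ = I₀ cos²(74° − 28°) = I₀ cos²(46°) = 0.4826 I₀.
Target fraction: 3900 / 1.42e4 lux = 0.2746 of I₀.
Need I₂/I₀ = 0.2746, so cos²(θ − 74°) = 0.2746 / 0.4826 = 0.5692.
θ − 74° = arccos(√0.5692) = 41.0°, giving θ ≈ 74 + 41.0 = 115.0°.

θ ≈ 115°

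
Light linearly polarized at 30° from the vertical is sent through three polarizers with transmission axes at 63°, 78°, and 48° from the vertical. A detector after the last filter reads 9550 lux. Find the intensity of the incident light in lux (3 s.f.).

I₀ ≈ 1.94e4 lux

I₁ = I₀ cos²(63° − 30°) = I₀ cos²(33°) = 0.7034 I₀.
I₂ = I₁ cos²(78° − 63°) = 0.7034 I₀ · cos²(15°) = 0.6563 I₀.
I₃ = I₂ cos²(48° − 78°) = 0.6563 I₀ · cos²(30°) = 0.4922 I₀.
So 9550 lux = 0.4922 I₀, giving I₀ = 9550/0.4922 = 1.94e+04 lux.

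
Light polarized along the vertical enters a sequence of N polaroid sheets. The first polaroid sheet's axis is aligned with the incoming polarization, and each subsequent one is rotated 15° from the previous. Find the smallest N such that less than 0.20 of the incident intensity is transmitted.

First polarizer is aligned with the polarization: full transmission.
Each further stage multiplies by cos²(15°) = 0.933.
After N polarizers: T = 0.933^(N−1). Require T < 0.20 ⇒ N−1 > ln(0.20)/ln(0.933) = 23.21, so N−1 ≥ 24 and N = 25.
Check: N=25 gives T = 0.1894 < 0.20; N=24 gives T = 0.203.

N = 25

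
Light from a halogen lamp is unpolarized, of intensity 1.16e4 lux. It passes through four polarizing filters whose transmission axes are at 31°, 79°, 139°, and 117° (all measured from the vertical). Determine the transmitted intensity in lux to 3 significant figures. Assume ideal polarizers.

Unpolarized light through the first polarizer → I₁ = 1.16e4 lux/2 = 5800 lux, polarized at 31°.
I₂ = I₁ · cos²(48°) = 5800 · 0.4477 = 2597 lux.
I₃ = I₂ · cos²(60°) = 2597 · 0.25 = 649.2 lux.
I₄ = I₃ · cos²(22°) = 649.2 · 0.8597 = 558.1 lux.

I ≈ 558 lux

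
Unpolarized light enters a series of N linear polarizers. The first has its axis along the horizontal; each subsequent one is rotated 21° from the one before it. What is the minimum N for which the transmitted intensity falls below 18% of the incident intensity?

First polarizer halves the unpolarized light: factor 1/2.
Each further stage multiplies by cos²(21°) = 0.8716.
After N polarizers: T = 0.5·0.8716^(N−1). Require T < 0.18 ⇒ N−1 > ln(0.18/0.5)/ln(0.8716) = 7.43, so N−1 ≥ 8 and N = 9.
Check: N=9 gives T = 0.1665 < 0.18; N=8 gives T = 0.191.

N = 9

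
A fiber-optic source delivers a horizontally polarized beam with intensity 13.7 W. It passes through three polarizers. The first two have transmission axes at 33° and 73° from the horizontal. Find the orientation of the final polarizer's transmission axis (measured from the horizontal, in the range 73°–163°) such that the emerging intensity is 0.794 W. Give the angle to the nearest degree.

I₁ = I₀ cos²(33° − 0°) = I₀ cos²(33°) = 0.7034 I₀.
I₂ = I₁ cos²(73° − 33°) = 0.7034 I₀ · cos²(40°) = 0.4128 I₀.
Target fraction: 0.794 / 13.7 W = 0.05796 of I₀.
Need I₃/I₀ = 0.05796, so cos²(θ − 73°) = 0.05796 / 0.4128 = 0.1404.
θ − 73° = arccos(√0.1404) = 68.0°, giving θ ≈ 73 + 68.0 = 141.0°.

θ ≈ 141°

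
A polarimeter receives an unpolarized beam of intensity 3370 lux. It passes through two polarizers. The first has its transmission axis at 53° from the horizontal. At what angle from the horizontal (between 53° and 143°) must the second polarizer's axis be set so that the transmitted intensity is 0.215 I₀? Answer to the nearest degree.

Unpolarized light through the first polarizer → I₁ = ½ I₀, now polarized at 53°.
Need I₂/I₀ = 0.215, so cos²(θ − 53°) = 0.215 / 0.5 = 0.43.
θ − 53° = arccos(√0.43) = 49.0°, giving θ ≈ 53 + 49.0 = 102.0°.

θ ≈ 102°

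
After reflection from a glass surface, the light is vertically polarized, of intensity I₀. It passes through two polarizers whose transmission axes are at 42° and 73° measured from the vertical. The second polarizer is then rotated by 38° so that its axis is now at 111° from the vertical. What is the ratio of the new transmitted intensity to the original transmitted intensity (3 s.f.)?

I_new/I_old ≈ 0.175

Before rotation:
By Malus's law, I₁ = I₀ cos²(42° − 0°) = I₀ cos²(42°) = 0.5523 I₀.
I₂ = I₁ cos²(73° − 42°) = 0.5523 I₀ · cos²(31°) = 0.4058 I₀.
After rotation:
I₁ = I₀ cos²(42° − 0°) = I₀ cos²(42°) = 0.5523 I₀.
I₂ = I₁ cos²(111° − 42°) = 0.5523 I₀ · cos²(69°) = 0.07093 I₀.
Ratio = 0.07093 / 0.4058 = 0.1748.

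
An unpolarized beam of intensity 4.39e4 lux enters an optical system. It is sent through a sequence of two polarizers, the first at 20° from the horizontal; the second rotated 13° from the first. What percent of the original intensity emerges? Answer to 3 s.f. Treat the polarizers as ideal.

Unpolarized light through the first polarizer → I₁ = 4.39e4 lux/2 = 2.195e+04 lux, polarized at 20°.
I₂ = I₁ · cos²(13°) = 2.195e+04 · 0.9494 = 2.084e+04 lux.
That is 47.47% of the incident intensity.

≈ 47.5%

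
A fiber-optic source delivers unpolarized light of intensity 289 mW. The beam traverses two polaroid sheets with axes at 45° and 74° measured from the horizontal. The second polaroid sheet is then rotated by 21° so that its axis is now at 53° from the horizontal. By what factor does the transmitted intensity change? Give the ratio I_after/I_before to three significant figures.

Before rotation:
Unpolarized light through the first polarizer → I₁ = ½ I₀, now polarized at 45°.
I₂ = I₁ cos²(74° − 45°) = 0.5 I₀ · cos²(29°) = 0.3825 I₀.
After rotation:
Unpolarized light through the first polarizer → I₁ = ½ I₀, now polarized at 45°.
I₂ = I₁ cos²(53° − 45°) = 0.5 I₀ · cos²(8°) = 0.4903 I₀.
Ratio = 0.4903 / 0.3825 = 1.282.

I_new/I_old ≈ 1.28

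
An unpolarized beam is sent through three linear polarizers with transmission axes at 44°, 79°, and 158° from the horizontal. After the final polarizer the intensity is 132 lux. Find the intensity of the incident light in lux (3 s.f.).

Unpolarized light through the first polarizer → I₁ = ½ I₀, now polarized at 44°.
I₂ = I₁ cos²(79° − 44°) = 0.5 I₀ · cos²(35°) = 0.3355 I₀.
I₃ = I₂ cos²(158° − 79°) = 0.3355 I₀ · cos²(79°) = 0.01222 I₀.
So 132 lux = 0.01222 I₀, giving I₀ = 132/0.01222 = 1.081e+04 lux.

I₀ ≈ 1.08e4 lux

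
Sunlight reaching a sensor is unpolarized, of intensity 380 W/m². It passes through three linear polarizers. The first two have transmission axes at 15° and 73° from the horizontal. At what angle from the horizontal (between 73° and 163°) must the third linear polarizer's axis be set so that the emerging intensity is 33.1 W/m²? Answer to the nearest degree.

Unpolarized light through the first polarizer → I₁ = ½ I₀, now polarized at 15°.
I₂ = I₁ cos²(73° − 15°) = 0.5 I₀ · cos²(58°) = 0.1404 I₀.
Target fraction: 33.1 / 380 W/m² = 0.08711 of I₀.
Need I₃/I₀ = 0.08711, so cos²(θ − 73°) = 0.08711 / 0.1404 = 0.6204.
θ − 73° = arccos(√0.6204) = 38.0°, giving θ ≈ 73 + 38.0 = 111.0°.

θ ≈ 111°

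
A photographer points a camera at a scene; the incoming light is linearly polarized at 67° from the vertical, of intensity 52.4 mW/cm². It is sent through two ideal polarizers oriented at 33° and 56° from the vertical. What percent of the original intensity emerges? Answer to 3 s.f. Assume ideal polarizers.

≈ 58.2%

By Malus's law, I₁ = 52.4 mW/cm² · cos²(34°) = 36.01 mW/cm².
I₂ = I₁ · cos²(23°) = 36.01 · 0.8473 = 30.52 mW/cm².
That is 58.24% of the incident intensity.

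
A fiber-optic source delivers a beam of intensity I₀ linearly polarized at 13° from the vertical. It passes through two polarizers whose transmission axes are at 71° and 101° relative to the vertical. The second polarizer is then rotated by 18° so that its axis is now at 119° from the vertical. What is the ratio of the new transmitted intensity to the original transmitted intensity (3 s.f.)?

Before rotation:
I₁ = I₀ cos²(71° − 13°) = I₀ cos²(58°) = 0.2808 I₀.
I₂ = I₁ cos²(101° − 71°) = 0.2808 I₀ · cos²(30°) = 0.2106 I₀.
After rotation:
I₁ = I₀ cos²(71° − 13°) = I₀ cos²(58°) = 0.2808 I₀.
I₂ = I₁ cos²(119° − 71°) = 0.2808 I₀ · cos²(48°) = 0.1257 I₀.
Ratio = 0.1257 / 0.2106 = 0.597.

I_new/I_old ≈ 0.597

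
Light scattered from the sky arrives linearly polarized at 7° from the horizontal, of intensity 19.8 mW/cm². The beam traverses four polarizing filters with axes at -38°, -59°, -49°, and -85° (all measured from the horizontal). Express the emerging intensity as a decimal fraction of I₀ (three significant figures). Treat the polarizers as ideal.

I/I₀ ≈ 0.277

By Malus's law, I₁ = 19.8 mW/cm² · cos²(45°) = 9.9 mW/cm².
I₂ = I₁ · cos²(21°) = 9.9 · 0.8716 = 8.629 mW/cm².
I₃ = I₂ · cos²(10°) = 8.629 · 0.9698 = 8.368 mW/cm².
I₄ = I₃ · cos²(36°) = 8.368 · 0.6545 = 5.477 mW/cm².
Transmitted fraction = 0.2766.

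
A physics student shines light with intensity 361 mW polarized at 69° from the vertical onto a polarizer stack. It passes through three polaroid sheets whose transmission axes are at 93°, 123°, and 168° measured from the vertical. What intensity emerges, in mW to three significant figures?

I ≈ 113 mW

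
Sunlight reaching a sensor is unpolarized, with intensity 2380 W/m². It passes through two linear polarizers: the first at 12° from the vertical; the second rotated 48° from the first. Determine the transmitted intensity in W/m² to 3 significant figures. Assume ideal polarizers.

I ≈ 533 W/m²

Unpolarized light through the first polarizer → I₁ = 2380 W/m²/2 = 1190 W/m², polarized at 12°.
I₂ = I₁ · cos²(48°) = 1190 · 0.4477 = 532.8 W/m².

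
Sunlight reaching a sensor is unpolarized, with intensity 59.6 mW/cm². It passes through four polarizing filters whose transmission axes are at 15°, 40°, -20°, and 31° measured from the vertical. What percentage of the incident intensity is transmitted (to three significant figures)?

≈ 4.07%

Unpolarized light through the first polarizer → I₁ = 59.6 mW/cm²/2 = 29.8 mW/cm², polarized at 15°.
I₂ = I₁ · cos²(25°) = 29.8 · 0.8214 = 24.48 mW/cm².
I₃ = I₂ · cos²(60°) = 24.48 · 0.25 = 6.119 mW/cm².
I₄ = I₃ · cos²(51°) = 6.119 · 0.396 = 2.424 mW/cm².
That is 4.066% of the incident intensity.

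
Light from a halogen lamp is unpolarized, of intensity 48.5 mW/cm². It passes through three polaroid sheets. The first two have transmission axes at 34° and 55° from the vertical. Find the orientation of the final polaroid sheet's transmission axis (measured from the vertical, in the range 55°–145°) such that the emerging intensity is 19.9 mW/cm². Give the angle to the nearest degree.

θ ≈ 69°

Unpolarized light through the first polarizer → I₁ = ½ I₀, now polarized at 34°.
I₂ = I₁ cos²(55° − 34°) = 0.5 I₀ · cos²(21°) = 0.4358 I₀.
Target fraction: 19.9 / 48.5 mW/cm² = 0.4103 of I₀.
Need I₃/I₀ = 0.4103, so cos²(θ − 55°) = 0.4103 / 0.4358 = 0.9415.
θ − 55° = arccos(√0.9415) = 14.0°, giving θ ≈ 55 + 14.0 = 69.0°.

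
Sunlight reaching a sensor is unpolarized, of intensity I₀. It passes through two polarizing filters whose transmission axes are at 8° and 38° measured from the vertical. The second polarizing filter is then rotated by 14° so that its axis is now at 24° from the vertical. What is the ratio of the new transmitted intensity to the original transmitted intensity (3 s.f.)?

I_new/I_old ≈ 1.23

Before rotation:
Unpolarized light through the first polarizer → I₁ = ½ I₀, now polarized at 8°.
I₂ = I₁ cos²(38° − 8°) = 0.5 I₀ · cos²(30°) = 0.375 I₀.
After rotation:
Unpolarized light through the first polarizer → I₁ = ½ I₀, now polarized at 8°.
I₂ = I₁ cos²(24° − 8°) = 0.5 I₀ · cos²(16°) = 0.462 I₀.
Ratio = 0.462 / 0.375 = 1.232.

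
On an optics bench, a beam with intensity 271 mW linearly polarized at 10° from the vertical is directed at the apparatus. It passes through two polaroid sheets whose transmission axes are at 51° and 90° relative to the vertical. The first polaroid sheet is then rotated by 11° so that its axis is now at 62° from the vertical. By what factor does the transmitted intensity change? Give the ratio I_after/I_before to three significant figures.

Before rotation:
I₁ = I₀ cos²(51° − 10°) = I₀ cos²(41°) = 0.5696 I₀.
I₂ = I₁ cos²(90° − 51°) = 0.5696 I₀ · cos²(39°) = 0.344 I₀.
After rotation:
I₁ = I₀ cos²(62° − 10°) = I₀ cos²(52°) = 0.379 I₀.
I₂ = I₁ cos²(90° − 62°) = 0.379 I₀ · cos²(28°) = 0.2955 I₀.
Ratio = 0.2955 / 0.344 = 0.859.

I_new/I_old ≈ 0.859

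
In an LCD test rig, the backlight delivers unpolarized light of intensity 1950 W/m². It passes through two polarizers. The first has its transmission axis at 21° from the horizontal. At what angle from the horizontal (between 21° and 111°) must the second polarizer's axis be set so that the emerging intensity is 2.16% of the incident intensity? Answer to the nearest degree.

Unpolarized light through the first polarizer → I₁ = ½ I₀, now polarized at 21°.
Need I₂/I₀ = 0.0216, so cos²(θ − 21°) = 0.0216 / 0.5 = 0.0432.
θ − 21° = arccos(√0.0432) = 78.0°, giving θ ≈ 21 + 78.0 = 99.0°.

θ ≈ 99°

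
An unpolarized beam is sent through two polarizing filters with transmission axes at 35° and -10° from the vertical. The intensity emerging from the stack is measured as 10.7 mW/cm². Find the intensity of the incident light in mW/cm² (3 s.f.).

Unpolarized light through the first polarizer → I₁ = ½ I₀, now polarized at 35°.
I₂ = I₁ cos²(-10° − 35°) = 0.5 I₀ · cos²(45°) = 0.25 I₀.
So 10.7 mW/cm² = 0.25 I₀, giving I₀ = 10.7/0.25 = 42.8 mW/cm².

I₀ ≈ 42.8 mW/cm²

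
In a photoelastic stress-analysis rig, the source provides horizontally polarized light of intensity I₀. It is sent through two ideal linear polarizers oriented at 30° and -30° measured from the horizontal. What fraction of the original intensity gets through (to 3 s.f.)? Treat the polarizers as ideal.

≈ 0.188 I₀

I₁ = I₀ cos²(30° − 0°) = I₀ cos²(30°) = 0.75 I₀.
I₂ = I₁ cos²(-30° − 30°) = 0.75 I₀ · cos²(60°) = 0.1875 I₀.
Transmitted fraction = 0.1875.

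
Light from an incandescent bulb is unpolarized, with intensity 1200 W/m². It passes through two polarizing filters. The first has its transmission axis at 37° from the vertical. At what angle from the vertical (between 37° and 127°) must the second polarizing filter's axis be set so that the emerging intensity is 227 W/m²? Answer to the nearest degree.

θ ≈ 89°

Unpolarized light through the first polarizer → I₁ = ½ I₀, now polarized at 37°.
Target fraction: 227 / 1200 W/m² = 0.1892 of I₀.
Need I₂/I₀ = 0.1892, so cos²(θ − 37°) = 0.1892 / 0.5 = 0.3783.
θ − 37° = arccos(√0.3783) = 52.0°, giving θ ≈ 37 + 52.0 = 89.0°.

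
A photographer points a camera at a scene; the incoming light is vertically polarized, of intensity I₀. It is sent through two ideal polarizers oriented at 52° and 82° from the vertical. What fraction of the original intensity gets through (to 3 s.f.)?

≈ 0.284 I₀

I₁ = I₀ cos²(52° − 0°) = I₀ cos²(52°) = 0.379 I₀.
I₂ = I₁ cos²(82° − 52°) = 0.379 I₀ · cos²(30°) = 0.2843 I₀.
Transmitted fraction = 0.2843.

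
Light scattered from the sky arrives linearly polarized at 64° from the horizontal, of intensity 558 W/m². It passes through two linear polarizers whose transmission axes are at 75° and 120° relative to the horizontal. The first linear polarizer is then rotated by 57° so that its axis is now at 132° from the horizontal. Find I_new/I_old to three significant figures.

Before rotation:
I₁ = I₀ cos²(75° − 64°) = I₀ cos²(11°) = 0.9636 I₀.
I₂ = I₁ cos²(120° − 75°) = 0.9636 I₀ · cos²(45°) = 0.4818 I₀.
After rotation:
I₁ = I₀ cos²(132° − 64°) = I₀ cos²(68°) = 0.1403 I₀.
I₂ = I₁ cos²(120° − 132°) = 0.1403 I₀ · cos²(12°) = 0.1343 I₀.
Ratio = 0.1343 / 0.4818 = 0.2787.

I_new/I_old ≈ 0.279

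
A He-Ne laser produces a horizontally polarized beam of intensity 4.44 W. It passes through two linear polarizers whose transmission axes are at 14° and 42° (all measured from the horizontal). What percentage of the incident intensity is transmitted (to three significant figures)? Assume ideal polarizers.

I₁ = 4.44 W · cos²(14°) = 4.18 W.
I₂ = I₁ · cos²(28°) = 4.18 · 0.7796 = 3.259 W.
That is 73.4% of the incident intensity.

≈ 73.4%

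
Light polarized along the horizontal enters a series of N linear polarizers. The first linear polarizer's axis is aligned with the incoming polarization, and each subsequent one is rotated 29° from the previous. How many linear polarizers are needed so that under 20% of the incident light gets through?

N = 8

First polarizer is aligned with the polarization: full transmission.
Each further stage multiplies by cos²(29°) = 0.765.
After N polarizers: T = 0.765^(N−1). Require T < 0.20 ⇒ N−1 > ln(0.20)/ln(0.765) = 6.01, so N−1 ≥ 7 and N = 8.
Check: N=8 gives T = 0.1533 < 0.20; N=7 gives T = 0.2004.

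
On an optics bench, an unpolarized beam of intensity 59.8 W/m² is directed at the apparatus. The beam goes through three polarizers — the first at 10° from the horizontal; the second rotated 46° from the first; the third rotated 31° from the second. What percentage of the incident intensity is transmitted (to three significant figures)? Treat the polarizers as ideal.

Unpolarized light through the first polarizer → I₁ = 59.8 W/m²/2 = 29.9 W/m², polarized at 10°.
I₂ = I₁ · cos²(46°) = 29.9 · 0.4826 = 14.43 W/m².
I₃ = I₂ · cos²(31°) = 14.43 · 0.7347 = 10.6 W/m².
That is 17.73% of the incident intensity.

≈ 17.7%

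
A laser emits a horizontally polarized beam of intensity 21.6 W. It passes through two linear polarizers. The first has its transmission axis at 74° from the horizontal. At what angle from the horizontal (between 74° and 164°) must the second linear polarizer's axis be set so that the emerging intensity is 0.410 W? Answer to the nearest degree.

θ ≈ 134°

By Malus's law, I₁ = I₀ cos²(74° − 0°) = I₀ cos²(74°) = 0.07598 I₀.
Target fraction: 0.410 / 21.6 W = 0.01898 of I₀.
Need I₂/I₀ = 0.01898, so cos²(θ − 74°) = 0.01898 / 0.07598 = 0.2498.
θ − 74° = arccos(√0.2498) = 60.0°, giving θ ≈ 74 + 60.0 = 134.0°.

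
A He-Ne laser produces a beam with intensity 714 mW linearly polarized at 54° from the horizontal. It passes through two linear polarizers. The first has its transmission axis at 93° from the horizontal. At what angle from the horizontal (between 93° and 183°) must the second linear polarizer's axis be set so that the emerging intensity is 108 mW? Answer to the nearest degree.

θ ≈ 153°

By Malus's law, I₁ = I₀ cos²(93° − 54°) = I₀ cos²(39°) = 0.604 I₀.
Target fraction: 108 / 714 mW = 0.1513 of I₀.
Need I₂/I₀ = 0.1513, so cos²(θ − 93°) = 0.1513 / 0.604 = 0.2504.
θ − 93° = arccos(√0.2504) = 60.0°, giving θ ≈ 93 + 60.0 = 153.0°.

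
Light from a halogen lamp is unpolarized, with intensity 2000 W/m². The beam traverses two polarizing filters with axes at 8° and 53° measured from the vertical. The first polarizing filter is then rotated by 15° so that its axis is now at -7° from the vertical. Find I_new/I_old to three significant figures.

I_new/I_old ≈ 0.500

Before rotation:
Unpolarized light through the first polarizer → I₁ = ½ I₀, now polarized at 8°.
I₂ = I₁ cos²(53° − 8°) = 0.5 I₀ · cos²(45°) = 0.25 I₀.
After rotation:
Unpolarized light through the first polarizer → I₁ = ½ I₀, now polarized at -7°.
I₂ = I₁ cos²(53° + 7°) = 0.5 I₀ · cos²(60°) = 0.125 I₀.
Ratio = 0.125 / 0.25 = 0.5.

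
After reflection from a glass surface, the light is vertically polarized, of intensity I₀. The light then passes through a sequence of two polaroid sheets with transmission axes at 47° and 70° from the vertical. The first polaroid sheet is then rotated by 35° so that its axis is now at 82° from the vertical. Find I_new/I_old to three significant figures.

I_new/I_old ≈ 0.0470

Before rotation:
I₁ = I₀ cos²(47° − 0°) = I₀ cos²(47°) = 0.4651 I₀.
I₂ = I₁ cos²(70° − 47°) = 0.4651 I₀ · cos²(23°) = 0.3941 I₀.
After rotation:
I₁ = I₀ cos²(82° − 0°) = I₀ cos²(82°) = 0.01937 I₀.
I₂ = I₁ cos²(70° − 82°) = 0.01937 I₀ · cos²(12°) = 0.01853 I₀.
Ratio = 0.01853 / 0.3941 = 0.04702.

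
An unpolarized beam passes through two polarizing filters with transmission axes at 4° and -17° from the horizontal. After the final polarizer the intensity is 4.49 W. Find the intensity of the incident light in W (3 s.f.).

I₀ ≈ 10.3 W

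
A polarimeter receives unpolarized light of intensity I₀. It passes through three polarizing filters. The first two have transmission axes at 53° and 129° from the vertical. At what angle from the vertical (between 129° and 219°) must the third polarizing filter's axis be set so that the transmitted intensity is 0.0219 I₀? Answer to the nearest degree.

θ ≈ 159°

Unpolarized light through the first polarizer → I₁ = ½ I₀, now polarized at 53°.
I₂ = I₁ cos²(129° − 53°) = 0.5 I₀ · cos²(76°) = 0.02926 I₀.
Need I₃/I₀ = 0.0219, so cos²(θ − 129°) = 0.0219 / 0.02926 = 0.7484.
θ − 129° = arccos(√0.7484) = 30.1°, giving θ ≈ 129 + 30.1 = 159.1°.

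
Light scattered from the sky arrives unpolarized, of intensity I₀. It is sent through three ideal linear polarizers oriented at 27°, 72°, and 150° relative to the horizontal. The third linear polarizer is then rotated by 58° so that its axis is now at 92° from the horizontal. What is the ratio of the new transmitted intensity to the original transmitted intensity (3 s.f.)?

I_new/I_old ≈ 20.4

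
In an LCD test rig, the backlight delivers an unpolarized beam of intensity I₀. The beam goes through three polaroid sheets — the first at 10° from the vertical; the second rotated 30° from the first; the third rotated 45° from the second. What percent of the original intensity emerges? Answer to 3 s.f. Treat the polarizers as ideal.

≈ 18.8%

Unpolarized light through the first polarizer → I₁ = ½ I₀, now polarized at 10°.
I₂ = I₁ cos²(30°) = 0.5 · 0.75 I₀ = 0.375 I₀.
I₃ = I₂ cos²(45°) = 0.375 · 0.5 I₀ = 0.1875 I₀.
That is 18.75% of the incident intensity.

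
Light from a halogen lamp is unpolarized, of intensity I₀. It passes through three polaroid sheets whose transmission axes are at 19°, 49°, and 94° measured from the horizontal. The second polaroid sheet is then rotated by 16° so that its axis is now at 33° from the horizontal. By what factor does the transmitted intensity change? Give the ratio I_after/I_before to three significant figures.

Before rotation:
Unpolarized light through the first polarizer → I₁ = ½ I₀, now polarized at 19°.
I₂ = I₁ cos²(49° − 19°) = 0.5 I₀ · cos²(30°) = 0.375 I₀.
I₃ = I₂ cos²(94° − 49°) = 0.375 I₀ · cos²(45°) = 0.1875 I₀.
After rotation:
Unpolarized light through the first polarizer → I₁ = ½ I₀, now polarized at 19°.
I₂ = I₁ cos²(33° − 19°) = 0.5 I₀ · cos²(14°) = 0.4707 I₀.
I₃ = I₂ cos²(94° − 33°) = 0.4707 I₀ · cos²(61°) = 0.1106 I₀.
Ratio = 0.1106 / 0.1875 = 0.5901.

I_new/I_old ≈ 0.590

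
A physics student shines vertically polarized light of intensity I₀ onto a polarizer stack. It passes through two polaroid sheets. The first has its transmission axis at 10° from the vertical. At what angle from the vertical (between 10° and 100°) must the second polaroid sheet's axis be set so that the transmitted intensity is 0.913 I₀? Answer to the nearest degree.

By Malus's law, I₁ = I₀ cos²(10° − 0°) = I₀ cos²(10°) = 0.9698 I₀.
Need I₂/I₀ = 0.913, so cos²(θ − 10°) = 0.913 / 0.9698 = 0.9414.
θ − 10° = arccos(√0.9414) = 14.0°, giving θ ≈ 10 + 14.0 = 24.0°.

θ ≈ 24°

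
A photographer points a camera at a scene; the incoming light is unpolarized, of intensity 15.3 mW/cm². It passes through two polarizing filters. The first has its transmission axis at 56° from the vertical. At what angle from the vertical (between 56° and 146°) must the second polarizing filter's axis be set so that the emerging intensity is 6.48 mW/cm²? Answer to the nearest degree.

Unpolarized light through the first polarizer → I₁ = ½ I₀, now polarized at 56°.
Target fraction: 6.48 / 15.3 mW/cm² = 0.4235 of I₀.
Need I₂/I₀ = 0.4235, so cos²(θ − 56°) = 0.4235 / 0.5 = 0.8471.
θ − 56° = arccos(√0.8471) = 23.0°, giving θ ≈ 56 + 23.0 = 79.0°.

θ ≈ 79°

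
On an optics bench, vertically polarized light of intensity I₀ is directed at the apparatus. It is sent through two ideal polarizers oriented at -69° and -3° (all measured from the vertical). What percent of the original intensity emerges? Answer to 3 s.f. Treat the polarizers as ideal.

By Malus's law, I₁ = I₀ cos²(-69° − 0°) = I₀ cos²(69°) = 0.1284 I₀.
I₂ = I₁ cos²(-3° + 69°) = 0.1284 I₀ · cos²(66°) = 0.02125 I₀.
That is 2.125% of the incident intensity.

≈ 2.12%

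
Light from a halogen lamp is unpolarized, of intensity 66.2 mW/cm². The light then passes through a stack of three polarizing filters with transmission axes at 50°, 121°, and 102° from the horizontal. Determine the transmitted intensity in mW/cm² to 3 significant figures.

Unpolarized light through the first polarizer → I₁ = 66.2 mW/cm²/2 = 33.1 mW/cm², polarized at 50°.
I₂ = I₁ · cos²(71°) = 33.1 · 0.106 = 3.508 mW/cm².
I₃ = I₂ · cos²(19°) = 3.508 · 0.894 = 3.137 mW/cm².

I ≈ 3.14 mW/cm²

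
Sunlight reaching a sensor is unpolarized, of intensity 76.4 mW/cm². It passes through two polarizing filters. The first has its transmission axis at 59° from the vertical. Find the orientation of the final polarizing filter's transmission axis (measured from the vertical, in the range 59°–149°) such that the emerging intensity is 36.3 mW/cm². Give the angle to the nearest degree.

θ ≈ 72°

Unpolarized light through the first polarizer → I₁ = ½ I₀, now polarized at 59°.
Target fraction: 36.3 / 76.4 mW/cm² = 0.4751 of I₀.
Need I₂/I₀ = 0.4751, so cos²(θ − 59°) = 0.4751 / 0.5 = 0.9503.
θ − 59° = arccos(√0.9503) = 12.9°, giving θ ≈ 59 + 12.9 = 71.9°.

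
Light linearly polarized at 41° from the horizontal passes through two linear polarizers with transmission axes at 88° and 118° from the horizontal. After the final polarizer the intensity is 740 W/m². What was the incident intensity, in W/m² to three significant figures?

By Malus's law, I₁ = I₀ cos²(88° − 41°) = I₀ cos²(47°) = 0.4651 I₀.
I₂ = I₁ cos²(118° − 88°) = 0.4651 I₀ · cos²(30°) = 0.3488 I₀.
So 740 W/m² = 0.3488 I₀, giving I₀ = 740/0.3488 = 2121 W/m².

I₀ ≈ 2120 W/m²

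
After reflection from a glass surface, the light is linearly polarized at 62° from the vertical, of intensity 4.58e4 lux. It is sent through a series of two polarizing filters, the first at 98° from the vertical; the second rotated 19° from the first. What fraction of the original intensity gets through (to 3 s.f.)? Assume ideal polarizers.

I₁ = 4.58e4 lux · cos²(36°) = 2.998e+04 lux.
I₂ = I₁ · cos²(19°) = 2.998e+04 · 0.894 = 2.68e+04 lux.
Transmitted fraction = 0.5851.

I/I₀ ≈ 0.585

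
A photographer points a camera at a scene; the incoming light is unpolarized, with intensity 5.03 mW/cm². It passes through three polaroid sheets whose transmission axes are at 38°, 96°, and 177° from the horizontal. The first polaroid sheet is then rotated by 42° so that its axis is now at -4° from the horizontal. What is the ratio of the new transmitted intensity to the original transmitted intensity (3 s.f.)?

Before rotation:
Unpolarized light through the first polarizer → I₁ = ½ I₀, now polarized at 38°.
I₂ = I₁ cos²(96° − 38°) = 0.5 I₀ · cos²(58°) = 0.1404 I₀.
I₃ = I₂ cos²(177° − 96°) = 0.1404 I₀ · cos²(81°) = 0.003436 I₀.
After rotation:
Unpolarized light through the first polarizer → I₁ = ½ I₀, now polarized at -4°.
Angle between axes 1 and 2: 80°. I₂ = 0.5 I₀ · cos²(80°) = 0.01508 I₀.
I₃ = I₂ cos²(177° − 96°) = 0.01508 I₀ · cos²(81°) = 0.000369 I₀.
Ratio = 0.000369 / 0.003436 = 0.1074.

I_new/I_old ≈ 0.107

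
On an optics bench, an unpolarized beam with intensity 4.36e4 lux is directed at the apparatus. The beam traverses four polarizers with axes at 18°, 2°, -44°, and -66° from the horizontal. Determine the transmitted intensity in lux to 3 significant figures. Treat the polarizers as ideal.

I ≈ 8360 lux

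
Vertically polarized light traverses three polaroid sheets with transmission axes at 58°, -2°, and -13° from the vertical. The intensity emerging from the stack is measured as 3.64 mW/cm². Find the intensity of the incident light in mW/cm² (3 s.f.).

By Malus's law, I₁ = I₀ cos²(58° − 0°) = I₀ cos²(58°) = 0.2808 I₀.
I₂ = I₁ cos²(-2° − 58°) = 0.2808 I₀ · cos²(60°) = 0.0702 I₀.
I₃ = I₂ cos²(-13° + 2°) = 0.0702 I₀ · cos²(11°) = 0.06765 I₀.
So 3.64 mW/cm² = 0.06765 I₀, giving I₀ = 3.64/0.06765 = 53.81 mW/cm².

I₀ ≈ 53.8 mW/cm²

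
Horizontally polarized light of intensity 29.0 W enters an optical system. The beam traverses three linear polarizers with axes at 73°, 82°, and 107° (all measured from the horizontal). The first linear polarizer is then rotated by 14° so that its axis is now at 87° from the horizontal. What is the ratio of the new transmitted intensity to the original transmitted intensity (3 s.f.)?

Before rotation:
I₁ = I₀ cos²(73° − 0°) = I₀ cos²(73°) = 0.08548 I₀.
I₂ = I₁ cos²(82° − 73°) = 0.08548 I₀ · cos²(9°) = 0.08339 I₀.
I₃ = I₂ cos²(107° − 82°) = 0.08339 I₀ · cos²(25°) = 0.0685 I₀.
After rotation:
I₁ = I₀ cos²(87° − 0°) = I₀ cos²(87°) = 0.002739 I₀.
I₂ = I₁ cos²(82° − 87°) = 0.002739 I₀ · cos²(5°) = 0.002718 I₀.
I₃ = I₂ cos²(107° − 82°) = 0.002718 I₀ · cos²(25°) = 0.002233 I₀.
Ratio = 0.002233 / 0.0685 = 0.0326.

I_new/I_old ≈ 0.0326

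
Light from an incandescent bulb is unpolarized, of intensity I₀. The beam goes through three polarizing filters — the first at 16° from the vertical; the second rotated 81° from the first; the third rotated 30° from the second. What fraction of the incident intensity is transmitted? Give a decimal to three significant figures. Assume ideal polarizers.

≈ 0.00918 I₀

Unpolarized light through the first polarizer → I₁ = ½ I₀, now polarized at 16°.
I₂ = I₁ cos²(81°) = 0.5 · 0.02447 I₀ = 0.01224 I₀.
I₃ = I₂ cos²(30°) = 0.01224 · 0.75 I₀ = 0.009177 I₀.
Transmitted fraction = 0.009177.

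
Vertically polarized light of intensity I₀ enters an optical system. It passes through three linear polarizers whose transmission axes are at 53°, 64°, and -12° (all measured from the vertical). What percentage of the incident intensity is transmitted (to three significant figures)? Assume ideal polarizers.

I₁ = I₀ cos²(53° − 0°) = I₀ cos²(53°) = 0.3622 I₀.
I₂ = I₁ cos²(64° − 53°) = 0.3622 I₀ · cos²(11°) = 0.349 I₀.
I₃ = I₂ cos²(-12° − 64°) = 0.349 I₀ · cos²(76°) = 0.02043 I₀.
That is 2.043% of the incident intensity.

≈ 2.04%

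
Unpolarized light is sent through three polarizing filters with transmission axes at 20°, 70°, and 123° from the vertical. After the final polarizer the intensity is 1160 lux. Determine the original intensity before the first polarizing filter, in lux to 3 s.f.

Unpolarized light through the first polarizer → I₁ = ½ I₀, now polarized at 20°.
I₂ = I₁ cos²(70° − 20°) = 0.5 I₀ · cos²(50°) = 0.2066 I₀.
I₃ = I₂ cos²(123° − 70°) = 0.2066 I₀ · cos²(53°) = 0.07482 I₀.
So 1160 lux = 0.07482 I₀, giving I₀ = 1160/0.07482 = 1.55e+04 lux.

I₀ ≈ 1.55e4 lux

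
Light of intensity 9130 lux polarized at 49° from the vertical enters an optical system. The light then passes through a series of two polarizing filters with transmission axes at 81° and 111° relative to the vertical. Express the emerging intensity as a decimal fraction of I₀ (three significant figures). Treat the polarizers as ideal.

By Malus's law, I₁ = 9130 lux · cos²(32°) = 6566 lux.
I₂ = I₁ · cos²(30°) = 6566 · 0.75 = 4925 lux.
Transmitted fraction = 0.5394.

I/I₀ ≈ 0.539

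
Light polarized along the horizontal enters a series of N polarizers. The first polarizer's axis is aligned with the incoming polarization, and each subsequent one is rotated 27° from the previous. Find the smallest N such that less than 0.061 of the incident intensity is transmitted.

N = 14

First polarizer is aligned with the polarization: full transmission.
Each further stage multiplies by cos²(27°) = 0.7939.
After N polarizers: T = 0.7939^(N−1). Require T < 0.061 ⇒ N−1 > ln(0.061)/ln(0.7939) = 12.12, so N−1 ≥ 13 and N = 14.
Check: N=14 gives T = 0.04976 < 0.061; N=13 gives T = 0.06268.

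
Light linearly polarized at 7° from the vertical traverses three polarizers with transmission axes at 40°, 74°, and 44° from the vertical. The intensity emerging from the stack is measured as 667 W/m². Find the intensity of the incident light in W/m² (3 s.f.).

I₀ ≈ 1840 W/m²

By Malus's law, I₁ = I₀ cos²(40° − 7°) = I₀ cos²(33°) = 0.7034 I₀.
I₂ = I₁ cos²(74° − 40°) = 0.7034 I₀ · cos²(34°) = 0.4834 I₀.
I₃ = I₂ cos²(44° − 74°) = 0.4834 I₀ · cos²(30°) = 0.3626 I₀.
So 667 W/m² = 0.3626 I₀, giving I₀ = 667/0.3626 = 1840 W/m².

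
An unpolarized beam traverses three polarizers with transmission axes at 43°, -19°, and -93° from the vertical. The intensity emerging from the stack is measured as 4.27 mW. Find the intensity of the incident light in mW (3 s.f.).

Unpolarized light through the first polarizer → I₁ = ½ I₀, now polarized at 43°.
I₂ = I₁ cos²(-19° − 43°) = 0.5 I₀ · cos²(62°) = 0.1102 I₀.
I₃ = I₂ cos²(-93° + 19°) = 0.1102 I₀ · cos²(74°) = 0.008373 I₀.
So 4.27 mW = 0.008373 I₀, giving I₀ = 4.27/0.008373 = 510 mW.

I₀ ≈ 510 mW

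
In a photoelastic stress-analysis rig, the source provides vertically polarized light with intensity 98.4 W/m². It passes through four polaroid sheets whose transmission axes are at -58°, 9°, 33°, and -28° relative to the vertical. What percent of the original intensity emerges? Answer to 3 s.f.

≈ 0.841%

I₁ = 98.4 W/m² · cos²(58°) = 27.63 W/m².
I₂ = I₁ · cos²(67°) = 27.63 · 0.1527 = 4.219 W/m².
I₃ = I₂ · cos²(24°) = 4.219 · 0.8346 = 3.521 W/m².
I₄ = I₃ · cos²(61°) = 3.521 · 0.235 = 0.8275 W/m².
That is 0.841% of the incident intensity.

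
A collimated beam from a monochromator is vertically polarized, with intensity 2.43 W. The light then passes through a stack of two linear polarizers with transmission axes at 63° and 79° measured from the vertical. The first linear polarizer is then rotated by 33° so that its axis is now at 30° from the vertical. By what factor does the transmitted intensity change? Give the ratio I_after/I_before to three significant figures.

Before rotation:
I₁ = I₀ cos²(63° − 0°) = I₀ cos²(63°) = 0.2061 I₀.
I₂ = I₁ cos²(79° − 63°) = 0.2061 I₀ · cos²(16°) = 0.1904 I₀.
After rotation:
I₁ = I₀ cos²(30° − 0°) = I₀ cos²(30°) = 0.75 I₀.
I₂ = I₁ cos²(79° − 30°) = 0.75 I₀ · cos²(49°) = 0.3228 I₀.
Ratio = 0.3228 / 0.1904 = 1.695.

I_new/I_old ≈ 1.70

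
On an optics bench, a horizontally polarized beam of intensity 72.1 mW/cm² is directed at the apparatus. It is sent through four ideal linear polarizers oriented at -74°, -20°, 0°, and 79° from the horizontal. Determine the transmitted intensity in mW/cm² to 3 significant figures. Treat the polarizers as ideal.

I₁ = 72.1 mW/cm² · cos²(74°) = 5.478 mW/cm².
I₂ = I₁ · cos²(54°) = 5.478 · 0.3455 = 1.893 mW/cm².
I₃ = I₂ · cos²(20°) = 1.893 · 0.883 = 1.671 mW/cm².
I₄ = I₃ · cos²(79°) = 1.671 · 0.03641 = 0.06084 mW/cm².

I ≈ 0.0608 mW/cm²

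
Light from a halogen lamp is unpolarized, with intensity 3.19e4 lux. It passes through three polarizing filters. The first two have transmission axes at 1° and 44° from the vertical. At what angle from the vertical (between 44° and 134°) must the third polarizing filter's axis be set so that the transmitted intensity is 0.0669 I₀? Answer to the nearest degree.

θ ≈ 104°

Unpolarized light through the first polarizer → I₁ = ½ I₀, now polarized at 1°.
I₂ = I₁ cos²(44° − 1°) = 0.5 I₀ · cos²(43°) = 0.2674 I₀.
Need I₃/I₀ = 0.0669, so cos²(θ − 44°) = 0.0669 / 0.2674 = 0.2502.
θ − 44° = arccos(√0.2502) = 60.0°, giving θ ≈ 44 + 60.0 = 104.0°.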